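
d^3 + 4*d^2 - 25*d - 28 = (d - 4)*(d + 1)*(d + 7)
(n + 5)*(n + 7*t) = n^2 + 7*n*t + 5*n + 35*t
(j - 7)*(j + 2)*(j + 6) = j^3 + j^2 - 44*j - 84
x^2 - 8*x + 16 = (x - 4)^2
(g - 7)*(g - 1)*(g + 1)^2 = g^4 - 6*g^3 - 8*g^2 + 6*g + 7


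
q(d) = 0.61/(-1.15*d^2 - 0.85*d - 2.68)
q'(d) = 0.61*(2.3*d + 0.85)/(-1.15*d^2 - 0.85*d - 2.68)^2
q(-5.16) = -0.02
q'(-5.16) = -0.01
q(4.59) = -0.02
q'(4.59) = 0.01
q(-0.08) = -0.23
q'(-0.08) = 0.06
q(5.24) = -0.02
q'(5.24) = 0.01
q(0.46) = -0.18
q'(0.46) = 0.11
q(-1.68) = -0.14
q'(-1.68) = -0.09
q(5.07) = -0.02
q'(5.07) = 0.01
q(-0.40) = -0.24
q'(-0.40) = -0.01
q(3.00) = -0.04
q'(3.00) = 0.02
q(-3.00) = -0.06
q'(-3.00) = -0.03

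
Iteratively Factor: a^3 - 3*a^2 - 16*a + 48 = (a + 4)*(a^2 - 7*a + 12) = (a - 3)*(a + 4)*(a - 4)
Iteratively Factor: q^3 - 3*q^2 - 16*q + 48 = (q + 4)*(q^2 - 7*q + 12) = (q - 3)*(q + 4)*(q - 4)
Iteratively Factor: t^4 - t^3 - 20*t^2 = (t - 5)*(t^3 + 4*t^2) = t*(t - 5)*(t^2 + 4*t) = t^2*(t - 5)*(t + 4)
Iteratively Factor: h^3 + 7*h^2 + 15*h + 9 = (h + 1)*(h^2 + 6*h + 9) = (h + 1)*(h + 3)*(h + 3)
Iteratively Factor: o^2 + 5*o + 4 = (o + 1)*(o + 4)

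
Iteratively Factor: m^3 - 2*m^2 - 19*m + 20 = (m - 5)*(m^2 + 3*m - 4) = (m - 5)*(m - 1)*(m + 4)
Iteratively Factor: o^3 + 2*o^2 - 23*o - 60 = (o - 5)*(o^2 + 7*o + 12) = (o - 5)*(o + 3)*(o + 4)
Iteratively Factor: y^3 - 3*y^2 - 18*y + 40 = (y - 5)*(y^2 + 2*y - 8) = (y - 5)*(y - 2)*(y + 4)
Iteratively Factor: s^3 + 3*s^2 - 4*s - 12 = (s + 3)*(s^2 - 4) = (s + 2)*(s + 3)*(s - 2)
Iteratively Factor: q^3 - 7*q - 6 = (q + 1)*(q^2 - q - 6) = (q - 3)*(q + 1)*(q + 2)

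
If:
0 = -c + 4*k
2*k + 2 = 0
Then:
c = -4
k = -1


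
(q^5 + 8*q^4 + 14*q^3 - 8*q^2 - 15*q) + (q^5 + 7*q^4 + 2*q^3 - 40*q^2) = 2*q^5 + 15*q^4 + 16*q^3 - 48*q^2 - 15*q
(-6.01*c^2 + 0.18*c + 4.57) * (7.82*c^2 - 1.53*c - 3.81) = -46.9982*c^4 + 10.6029*c^3 + 58.3601*c^2 - 7.6779*c - 17.4117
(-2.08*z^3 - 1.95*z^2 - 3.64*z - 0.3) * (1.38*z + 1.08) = -2.8704*z^4 - 4.9374*z^3 - 7.1292*z^2 - 4.3452*z - 0.324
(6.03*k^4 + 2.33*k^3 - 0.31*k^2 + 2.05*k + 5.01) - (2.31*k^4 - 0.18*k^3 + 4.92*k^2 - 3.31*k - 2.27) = 3.72*k^4 + 2.51*k^3 - 5.23*k^2 + 5.36*k + 7.28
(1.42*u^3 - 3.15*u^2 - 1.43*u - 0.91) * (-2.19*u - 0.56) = -3.1098*u^4 + 6.1033*u^3 + 4.8957*u^2 + 2.7937*u + 0.5096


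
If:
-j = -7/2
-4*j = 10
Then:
No Solution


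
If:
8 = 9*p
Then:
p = 8/9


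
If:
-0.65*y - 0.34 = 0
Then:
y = -0.52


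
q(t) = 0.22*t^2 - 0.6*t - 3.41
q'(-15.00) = -7.20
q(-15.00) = 55.09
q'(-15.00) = -7.20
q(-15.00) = 55.09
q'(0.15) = -0.53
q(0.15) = -3.50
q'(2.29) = 0.41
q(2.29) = -3.63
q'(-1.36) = -1.20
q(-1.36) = -2.19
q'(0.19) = -0.52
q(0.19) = -3.52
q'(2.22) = 0.38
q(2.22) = -3.66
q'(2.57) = 0.53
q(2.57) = -3.50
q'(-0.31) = -0.74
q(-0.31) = -3.20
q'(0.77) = -0.26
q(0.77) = -3.74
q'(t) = 0.44*t - 0.6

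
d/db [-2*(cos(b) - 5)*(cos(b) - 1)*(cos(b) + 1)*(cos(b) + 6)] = 2*(4*cos(b)^3 + 3*cos(b)^2 - 62*cos(b) - 1)*sin(b)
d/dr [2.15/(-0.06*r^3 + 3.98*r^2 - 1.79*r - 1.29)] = (0.387*r^2 - 17.114*r + 3.8485)/(0.06*r^3 - 3.98*r^2 + 1.79*r + 1.29)^2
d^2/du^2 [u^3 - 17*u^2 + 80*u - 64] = 6*u - 34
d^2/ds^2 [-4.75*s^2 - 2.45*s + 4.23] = -9.50000000000000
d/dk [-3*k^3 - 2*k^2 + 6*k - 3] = -9*k^2 - 4*k + 6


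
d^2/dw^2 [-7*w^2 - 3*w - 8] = -14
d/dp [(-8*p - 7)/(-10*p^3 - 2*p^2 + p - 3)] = (80*p^3 + 16*p^2 - 8*p - (8*p + 7)*(30*p^2 + 4*p - 1) + 24)/(10*p^3 + 2*p^2 - p + 3)^2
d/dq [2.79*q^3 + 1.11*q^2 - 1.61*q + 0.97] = 8.37*q^2 + 2.22*q - 1.61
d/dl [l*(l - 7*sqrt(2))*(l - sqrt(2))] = 3*l^2 - 16*sqrt(2)*l + 14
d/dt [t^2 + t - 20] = 2*t + 1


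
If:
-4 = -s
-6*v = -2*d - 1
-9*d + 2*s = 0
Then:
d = 8/9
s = 4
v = 25/54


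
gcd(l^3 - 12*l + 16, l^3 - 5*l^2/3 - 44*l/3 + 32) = l + 4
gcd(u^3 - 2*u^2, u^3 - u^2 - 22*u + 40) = u - 2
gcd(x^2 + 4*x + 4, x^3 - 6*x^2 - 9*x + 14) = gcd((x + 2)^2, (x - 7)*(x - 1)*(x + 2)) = x + 2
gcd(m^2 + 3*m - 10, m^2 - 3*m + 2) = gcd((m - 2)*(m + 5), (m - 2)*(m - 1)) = m - 2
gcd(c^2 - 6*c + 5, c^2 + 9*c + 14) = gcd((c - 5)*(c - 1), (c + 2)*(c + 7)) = 1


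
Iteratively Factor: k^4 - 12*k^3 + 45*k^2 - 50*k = (k - 2)*(k^3 - 10*k^2 + 25*k) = (k - 5)*(k - 2)*(k^2 - 5*k) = k*(k - 5)*(k - 2)*(k - 5)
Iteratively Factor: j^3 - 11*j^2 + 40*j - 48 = (j - 4)*(j^2 - 7*j + 12) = (j - 4)*(j - 3)*(j - 4)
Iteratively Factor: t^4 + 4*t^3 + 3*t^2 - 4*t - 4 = (t + 2)*(t^3 + 2*t^2 - t - 2) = (t + 1)*(t + 2)*(t^2 + t - 2) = (t - 1)*(t + 1)*(t + 2)*(t + 2)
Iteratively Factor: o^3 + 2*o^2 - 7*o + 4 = (o - 1)*(o^2 + 3*o - 4) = (o - 1)*(o + 4)*(o - 1)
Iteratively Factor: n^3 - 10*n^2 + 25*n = (n - 5)*(n^2 - 5*n) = n*(n - 5)*(n - 5)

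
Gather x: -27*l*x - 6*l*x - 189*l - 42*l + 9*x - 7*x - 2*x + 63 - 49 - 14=-33*l*x - 231*l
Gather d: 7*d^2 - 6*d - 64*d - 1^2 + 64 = 7*d^2 - 70*d + 63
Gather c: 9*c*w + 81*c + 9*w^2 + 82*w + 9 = c*(9*w + 81) + 9*w^2 + 82*w + 9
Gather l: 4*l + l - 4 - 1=5*l - 5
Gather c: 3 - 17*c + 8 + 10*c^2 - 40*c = 10*c^2 - 57*c + 11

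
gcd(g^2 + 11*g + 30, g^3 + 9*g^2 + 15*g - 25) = g + 5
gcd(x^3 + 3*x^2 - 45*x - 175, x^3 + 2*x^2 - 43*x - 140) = x^2 - 2*x - 35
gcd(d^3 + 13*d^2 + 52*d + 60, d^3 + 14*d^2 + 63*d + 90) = d^2 + 11*d + 30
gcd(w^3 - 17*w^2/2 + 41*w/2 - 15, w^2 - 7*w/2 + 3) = w^2 - 7*w/2 + 3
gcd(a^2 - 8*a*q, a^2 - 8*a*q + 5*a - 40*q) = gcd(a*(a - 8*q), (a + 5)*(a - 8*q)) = -a + 8*q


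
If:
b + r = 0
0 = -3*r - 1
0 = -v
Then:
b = 1/3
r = -1/3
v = 0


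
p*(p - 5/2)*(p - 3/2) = p^3 - 4*p^2 + 15*p/4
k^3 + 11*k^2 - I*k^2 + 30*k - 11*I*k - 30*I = (k + 5)*(k + 6)*(k - I)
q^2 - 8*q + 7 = (q - 7)*(q - 1)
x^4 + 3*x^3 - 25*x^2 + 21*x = x*(x - 3)*(x - 1)*(x + 7)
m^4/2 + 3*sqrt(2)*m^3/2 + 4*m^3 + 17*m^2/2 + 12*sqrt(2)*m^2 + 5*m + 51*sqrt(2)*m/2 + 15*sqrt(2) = (m/2 + 1/2)*(m + 2)*(m + 5)*(m + 3*sqrt(2))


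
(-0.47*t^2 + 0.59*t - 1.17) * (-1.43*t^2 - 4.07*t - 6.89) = 0.6721*t^4 + 1.0692*t^3 + 2.5101*t^2 + 0.696800000000001*t + 8.0613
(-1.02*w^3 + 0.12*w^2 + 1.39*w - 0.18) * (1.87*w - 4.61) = -1.9074*w^4 + 4.9266*w^3 + 2.0461*w^2 - 6.7445*w + 0.8298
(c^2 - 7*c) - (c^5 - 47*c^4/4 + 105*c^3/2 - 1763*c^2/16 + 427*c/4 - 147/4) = -c^5 + 47*c^4/4 - 105*c^3/2 + 1779*c^2/16 - 455*c/4 + 147/4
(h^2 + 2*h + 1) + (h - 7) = h^2 + 3*h - 6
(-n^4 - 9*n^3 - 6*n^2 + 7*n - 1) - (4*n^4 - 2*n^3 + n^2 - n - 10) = -5*n^4 - 7*n^3 - 7*n^2 + 8*n + 9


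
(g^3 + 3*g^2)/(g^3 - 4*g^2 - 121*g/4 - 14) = 4*g^2*(g + 3)/(4*g^3 - 16*g^2 - 121*g - 56)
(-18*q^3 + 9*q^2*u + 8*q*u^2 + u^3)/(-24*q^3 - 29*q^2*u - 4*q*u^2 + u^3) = (6*q^2 - 5*q*u - u^2)/(8*q^2 + 7*q*u - u^2)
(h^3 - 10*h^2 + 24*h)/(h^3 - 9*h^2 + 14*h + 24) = h/(h + 1)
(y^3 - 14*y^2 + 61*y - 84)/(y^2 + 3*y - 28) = (y^2 - 10*y + 21)/(y + 7)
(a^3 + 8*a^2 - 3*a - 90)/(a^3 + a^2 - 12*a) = (a^2 + 11*a + 30)/(a*(a + 4))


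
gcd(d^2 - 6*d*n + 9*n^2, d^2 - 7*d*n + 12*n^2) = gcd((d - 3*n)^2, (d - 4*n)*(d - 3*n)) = d - 3*n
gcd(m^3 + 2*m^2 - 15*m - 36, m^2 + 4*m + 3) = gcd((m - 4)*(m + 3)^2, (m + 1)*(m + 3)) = m + 3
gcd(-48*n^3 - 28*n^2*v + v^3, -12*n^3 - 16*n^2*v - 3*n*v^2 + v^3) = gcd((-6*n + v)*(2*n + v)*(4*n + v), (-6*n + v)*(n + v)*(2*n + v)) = -12*n^2 - 4*n*v + v^2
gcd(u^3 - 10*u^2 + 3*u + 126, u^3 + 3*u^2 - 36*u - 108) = u^2 - 3*u - 18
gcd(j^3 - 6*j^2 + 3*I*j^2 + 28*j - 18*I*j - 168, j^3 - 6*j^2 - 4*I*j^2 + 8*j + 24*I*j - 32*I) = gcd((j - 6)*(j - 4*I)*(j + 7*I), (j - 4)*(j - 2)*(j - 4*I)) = j - 4*I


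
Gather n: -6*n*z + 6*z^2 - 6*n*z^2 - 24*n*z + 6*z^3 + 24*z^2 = n*(-6*z^2 - 30*z) + 6*z^3 + 30*z^2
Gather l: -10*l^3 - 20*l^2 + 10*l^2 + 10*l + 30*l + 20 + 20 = -10*l^3 - 10*l^2 + 40*l + 40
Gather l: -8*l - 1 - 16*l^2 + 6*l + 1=-16*l^2 - 2*l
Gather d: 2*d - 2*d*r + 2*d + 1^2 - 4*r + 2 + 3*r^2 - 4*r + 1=d*(4 - 2*r) + 3*r^2 - 8*r + 4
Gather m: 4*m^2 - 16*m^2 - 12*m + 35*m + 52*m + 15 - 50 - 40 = -12*m^2 + 75*m - 75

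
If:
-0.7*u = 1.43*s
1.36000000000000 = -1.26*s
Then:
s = -1.08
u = 2.20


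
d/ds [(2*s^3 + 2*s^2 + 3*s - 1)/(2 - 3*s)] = (-12*s^3 + 6*s^2 + 8*s + 3)/(9*s^2 - 12*s + 4)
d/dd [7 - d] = -1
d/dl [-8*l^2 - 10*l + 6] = -16*l - 10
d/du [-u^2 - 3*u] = -2*u - 3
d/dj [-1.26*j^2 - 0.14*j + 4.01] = -2.52*j - 0.14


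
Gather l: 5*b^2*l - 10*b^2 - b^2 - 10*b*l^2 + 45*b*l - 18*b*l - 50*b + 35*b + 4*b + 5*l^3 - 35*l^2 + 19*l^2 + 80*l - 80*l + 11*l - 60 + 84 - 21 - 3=-11*b^2 - 11*b + 5*l^3 + l^2*(-10*b - 16) + l*(5*b^2 + 27*b + 11)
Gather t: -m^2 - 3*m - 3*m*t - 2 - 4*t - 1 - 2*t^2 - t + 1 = -m^2 - 3*m - 2*t^2 + t*(-3*m - 5) - 2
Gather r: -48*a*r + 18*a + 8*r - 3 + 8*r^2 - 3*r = 18*a + 8*r^2 + r*(5 - 48*a) - 3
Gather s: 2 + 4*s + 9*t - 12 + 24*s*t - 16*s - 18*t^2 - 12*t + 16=s*(24*t - 12) - 18*t^2 - 3*t + 6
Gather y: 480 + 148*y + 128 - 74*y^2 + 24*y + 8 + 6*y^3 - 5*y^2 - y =6*y^3 - 79*y^2 + 171*y + 616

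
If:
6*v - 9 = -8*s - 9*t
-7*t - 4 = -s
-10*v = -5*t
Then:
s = 111/68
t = -23/68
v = -23/136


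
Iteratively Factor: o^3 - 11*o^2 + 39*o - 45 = (o - 3)*(o^2 - 8*o + 15) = (o - 3)^2*(o - 5)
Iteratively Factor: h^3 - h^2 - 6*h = (h + 2)*(h^2 - 3*h) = (h - 3)*(h + 2)*(h)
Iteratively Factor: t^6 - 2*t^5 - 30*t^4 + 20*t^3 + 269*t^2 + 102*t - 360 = (t + 2)*(t^5 - 4*t^4 - 22*t^3 + 64*t^2 + 141*t - 180) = (t - 5)*(t + 2)*(t^4 + t^3 - 17*t^2 - 21*t + 36) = (t - 5)*(t - 1)*(t + 2)*(t^3 + 2*t^2 - 15*t - 36) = (t - 5)*(t - 4)*(t - 1)*(t + 2)*(t^2 + 6*t + 9) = (t - 5)*(t - 4)*(t - 1)*(t + 2)*(t + 3)*(t + 3)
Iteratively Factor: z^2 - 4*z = (z - 4)*(z)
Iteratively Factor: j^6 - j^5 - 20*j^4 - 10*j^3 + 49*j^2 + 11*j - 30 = (j - 1)*(j^5 - 20*j^3 - 30*j^2 + 19*j + 30) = (j - 1)*(j + 3)*(j^4 - 3*j^3 - 11*j^2 + 3*j + 10) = (j - 1)*(j + 1)*(j + 3)*(j^3 - 4*j^2 - 7*j + 10) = (j - 5)*(j - 1)*(j + 1)*(j + 3)*(j^2 + j - 2) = (j - 5)*(j - 1)^2*(j + 1)*(j + 3)*(j + 2)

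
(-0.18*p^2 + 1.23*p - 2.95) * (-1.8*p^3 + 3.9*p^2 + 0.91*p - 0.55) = 0.324*p^5 - 2.916*p^4 + 9.9432*p^3 - 10.2867*p^2 - 3.361*p + 1.6225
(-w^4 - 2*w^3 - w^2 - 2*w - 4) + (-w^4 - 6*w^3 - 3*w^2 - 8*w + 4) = -2*w^4 - 8*w^3 - 4*w^2 - 10*w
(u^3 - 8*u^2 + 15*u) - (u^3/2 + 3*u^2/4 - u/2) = u^3/2 - 35*u^2/4 + 31*u/2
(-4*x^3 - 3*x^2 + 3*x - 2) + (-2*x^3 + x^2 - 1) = -6*x^3 - 2*x^2 + 3*x - 3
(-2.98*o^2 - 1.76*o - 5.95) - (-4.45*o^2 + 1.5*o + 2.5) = 1.47*o^2 - 3.26*o - 8.45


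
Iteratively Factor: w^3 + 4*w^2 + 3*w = (w)*(w^2 + 4*w + 3) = w*(w + 3)*(w + 1)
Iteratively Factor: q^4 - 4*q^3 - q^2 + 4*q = (q + 1)*(q^3 - 5*q^2 + 4*q) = q*(q + 1)*(q^2 - 5*q + 4) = q*(q - 4)*(q + 1)*(q - 1)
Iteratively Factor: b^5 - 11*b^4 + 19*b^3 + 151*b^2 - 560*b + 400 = (b - 5)*(b^4 - 6*b^3 - 11*b^2 + 96*b - 80) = (b - 5)*(b - 1)*(b^3 - 5*b^2 - 16*b + 80) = (b - 5)^2*(b - 1)*(b^2 - 16) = (b - 5)^2*(b - 1)*(b + 4)*(b - 4)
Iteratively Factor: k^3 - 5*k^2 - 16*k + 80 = (k - 4)*(k^2 - k - 20) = (k - 4)*(k + 4)*(k - 5)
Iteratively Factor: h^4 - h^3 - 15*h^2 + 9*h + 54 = (h + 3)*(h^3 - 4*h^2 - 3*h + 18) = (h - 3)*(h + 3)*(h^2 - h - 6) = (h - 3)^2*(h + 3)*(h + 2)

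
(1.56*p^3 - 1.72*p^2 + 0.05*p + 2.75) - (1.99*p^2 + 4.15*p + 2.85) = 1.56*p^3 - 3.71*p^2 - 4.1*p - 0.1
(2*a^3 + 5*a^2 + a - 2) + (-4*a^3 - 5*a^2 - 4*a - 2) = -2*a^3 - 3*a - 4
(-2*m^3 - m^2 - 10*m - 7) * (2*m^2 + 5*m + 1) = -4*m^5 - 12*m^4 - 27*m^3 - 65*m^2 - 45*m - 7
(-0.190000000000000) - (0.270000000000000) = -0.460000000000000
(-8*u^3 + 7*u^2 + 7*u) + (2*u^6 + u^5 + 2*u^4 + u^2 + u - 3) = 2*u^6 + u^5 + 2*u^4 - 8*u^3 + 8*u^2 + 8*u - 3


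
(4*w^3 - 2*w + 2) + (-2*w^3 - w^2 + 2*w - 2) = 2*w^3 - w^2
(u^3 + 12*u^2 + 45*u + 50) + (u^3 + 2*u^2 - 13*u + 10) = 2*u^3 + 14*u^2 + 32*u + 60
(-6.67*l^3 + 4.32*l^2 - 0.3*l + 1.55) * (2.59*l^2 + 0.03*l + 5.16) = -17.2753*l^5 + 10.9887*l^4 - 35.0646*l^3 + 26.2967*l^2 - 1.5015*l + 7.998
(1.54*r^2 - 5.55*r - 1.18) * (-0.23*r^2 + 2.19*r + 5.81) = -0.3542*r^4 + 4.6491*r^3 - 2.9357*r^2 - 34.8297*r - 6.8558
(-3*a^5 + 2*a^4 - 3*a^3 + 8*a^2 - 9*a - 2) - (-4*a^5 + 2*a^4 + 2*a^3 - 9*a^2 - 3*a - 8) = a^5 - 5*a^3 + 17*a^2 - 6*a + 6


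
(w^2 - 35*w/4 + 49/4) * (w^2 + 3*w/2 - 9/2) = w^4 - 29*w^3/4 - 43*w^2/8 + 231*w/4 - 441/8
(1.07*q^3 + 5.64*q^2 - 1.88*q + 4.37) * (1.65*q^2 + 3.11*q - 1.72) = 1.7655*q^5 + 12.6337*q^4 + 12.598*q^3 - 8.3371*q^2 + 16.8243*q - 7.5164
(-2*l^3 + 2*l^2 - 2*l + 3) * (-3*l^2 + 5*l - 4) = 6*l^5 - 16*l^4 + 24*l^3 - 27*l^2 + 23*l - 12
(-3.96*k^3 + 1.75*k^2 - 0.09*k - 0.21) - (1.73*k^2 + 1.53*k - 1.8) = -3.96*k^3 + 0.02*k^2 - 1.62*k + 1.59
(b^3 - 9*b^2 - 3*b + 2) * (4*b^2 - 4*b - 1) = 4*b^5 - 40*b^4 + 23*b^3 + 29*b^2 - 5*b - 2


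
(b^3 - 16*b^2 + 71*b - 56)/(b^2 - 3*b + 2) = (b^2 - 15*b + 56)/(b - 2)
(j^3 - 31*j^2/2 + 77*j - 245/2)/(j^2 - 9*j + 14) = (2*j^2 - 17*j + 35)/(2*(j - 2))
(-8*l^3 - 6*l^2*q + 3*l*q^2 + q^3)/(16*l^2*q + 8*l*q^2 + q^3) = (-2*l^2 - l*q + q^2)/(q*(4*l + q))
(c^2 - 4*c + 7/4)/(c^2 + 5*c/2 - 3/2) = (c - 7/2)/(c + 3)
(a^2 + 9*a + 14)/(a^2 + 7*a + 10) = (a + 7)/(a + 5)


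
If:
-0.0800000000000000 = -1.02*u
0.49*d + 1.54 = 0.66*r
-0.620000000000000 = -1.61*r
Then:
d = -2.62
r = 0.39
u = 0.08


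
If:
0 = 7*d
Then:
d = 0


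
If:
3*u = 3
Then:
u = 1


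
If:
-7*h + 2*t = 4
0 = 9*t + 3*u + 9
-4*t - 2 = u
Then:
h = -2/7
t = 1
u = -6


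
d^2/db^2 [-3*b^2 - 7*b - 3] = -6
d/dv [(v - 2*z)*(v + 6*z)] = 2*v + 4*z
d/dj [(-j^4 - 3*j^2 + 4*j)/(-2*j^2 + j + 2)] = (-j*(4*j - 1)*(j^3 + 3*j - 4) + 2*(-2*j^2 + j + 2)*(-2*j^3 - 3*j + 2))/(-2*j^2 + j + 2)^2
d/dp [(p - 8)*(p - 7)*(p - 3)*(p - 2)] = 4*p^3 - 60*p^2 + 274*p - 370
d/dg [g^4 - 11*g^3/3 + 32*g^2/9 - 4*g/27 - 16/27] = 4*g^3 - 11*g^2 + 64*g/9 - 4/27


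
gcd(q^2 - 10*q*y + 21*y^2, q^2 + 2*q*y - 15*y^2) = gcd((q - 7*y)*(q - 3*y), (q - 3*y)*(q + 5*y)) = -q + 3*y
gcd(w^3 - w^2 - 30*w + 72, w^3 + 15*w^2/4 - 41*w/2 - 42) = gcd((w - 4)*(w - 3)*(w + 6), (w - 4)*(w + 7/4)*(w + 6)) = w^2 + 2*w - 24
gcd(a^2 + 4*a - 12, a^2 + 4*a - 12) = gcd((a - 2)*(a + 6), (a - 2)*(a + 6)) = a^2 + 4*a - 12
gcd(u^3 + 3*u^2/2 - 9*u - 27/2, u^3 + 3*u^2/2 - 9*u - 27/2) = u^3 + 3*u^2/2 - 9*u - 27/2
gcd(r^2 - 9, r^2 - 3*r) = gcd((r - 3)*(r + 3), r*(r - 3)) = r - 3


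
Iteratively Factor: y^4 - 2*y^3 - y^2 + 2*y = (y - 2)*(y^3 - y) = y*(y - 2)*(y^2 - 1) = y*(y - 2)*(y - 1)*(y + 1)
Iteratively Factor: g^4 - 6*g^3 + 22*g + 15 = (g - 3)*(g^3 - 3*g^2 - 9*g - 5) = (g - 3)*(g + 1)*(g^2 - 4*g - 5) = (g - 5)*(g - 3)*(g + 1)*(g + 1)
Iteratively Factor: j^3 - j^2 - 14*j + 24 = (j - 2)*(j^2 + j - 12) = (j - 2)*(j + 4)*(j - 3)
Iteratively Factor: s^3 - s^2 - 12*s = (s + 3)*(s^2 - 4*s) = s*(s + 3)*(s - 4)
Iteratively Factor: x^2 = (x)*(x)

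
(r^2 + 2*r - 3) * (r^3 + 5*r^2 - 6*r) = r^5 + 7*r^4 + r^3 - 27*r^2 + 18*r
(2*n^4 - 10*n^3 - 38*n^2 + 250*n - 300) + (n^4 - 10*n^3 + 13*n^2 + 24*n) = 3*n^4 - 20*n^3 - 25*n^2 + 274*n - 300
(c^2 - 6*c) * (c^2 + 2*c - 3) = c^4 - 4*c^3 - 15*c^2 + 18*c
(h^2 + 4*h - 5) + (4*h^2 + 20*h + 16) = 5*h^2 + 24*h + 11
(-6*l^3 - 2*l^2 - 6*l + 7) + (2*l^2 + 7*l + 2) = -6*l^3 + l + 9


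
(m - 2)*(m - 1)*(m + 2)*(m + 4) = m^4 + 3*m^3 - 8*m^2 - 12*m + 16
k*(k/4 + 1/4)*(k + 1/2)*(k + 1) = k^4/4 + 5*k^3/8 + k^2/2 + k/8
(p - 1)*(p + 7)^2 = p^3 + 13*p^2 + 35*p - 49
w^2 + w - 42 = (w - 6)*(w + 7)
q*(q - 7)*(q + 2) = q^3 - 5*q^2 - 14*q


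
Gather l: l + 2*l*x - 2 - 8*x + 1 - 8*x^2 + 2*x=l*(2*x + 1) - 8*x^2 - 6*x - 1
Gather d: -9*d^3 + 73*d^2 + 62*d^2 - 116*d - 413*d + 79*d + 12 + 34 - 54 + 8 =-9*d^3 + 135*d^2 - 450*d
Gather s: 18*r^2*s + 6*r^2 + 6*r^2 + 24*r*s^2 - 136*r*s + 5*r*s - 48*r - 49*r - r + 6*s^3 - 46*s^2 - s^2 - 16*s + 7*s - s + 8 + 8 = 12*r^2 - 98*r + 6*s^3 + s^2*(24*r - 47) + s*(18*r^2 - 131*r - 10) + 16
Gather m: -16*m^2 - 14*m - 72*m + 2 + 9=-16*m^2 - 86*m + 11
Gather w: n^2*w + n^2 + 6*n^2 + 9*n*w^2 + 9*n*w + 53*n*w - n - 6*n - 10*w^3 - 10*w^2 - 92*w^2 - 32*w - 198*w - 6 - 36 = 7*n^2 - 7*n - 10*w^3 + w^2*(9*n - 102) + w*(n^2 + 62*n - 230) - 42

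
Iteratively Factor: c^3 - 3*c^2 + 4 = (c - 2)*(c^2 - c - 2) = (c - 2)*(c + 1)*(c - 2)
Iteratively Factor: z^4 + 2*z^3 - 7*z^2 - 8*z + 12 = (z + 3)*(z^3 - z^2 - 4*z + 4) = (z + 2)*(z + 3)*(z^2 - 3*z + 2) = (z - 2)*(z + 2)*(z + 3)*(z - 1)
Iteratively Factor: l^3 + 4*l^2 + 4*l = (l + 2)*(l^2 + 2*l) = l*(l + 2)*(l + 2)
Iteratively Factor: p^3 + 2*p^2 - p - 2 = (p - 1)*(p^2 + 3*p + 2) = (p - 1)*(p + 1)*(p + 2)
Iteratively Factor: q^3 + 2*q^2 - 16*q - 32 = (q - 4)*(q^2 + 6*q + 8) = (q - 4)*(q + 2)*(q + 4)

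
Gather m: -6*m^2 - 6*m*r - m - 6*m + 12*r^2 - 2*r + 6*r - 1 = -6*m^2 + m*(-6*r - 7) + 12*r^2 + 4*r - 1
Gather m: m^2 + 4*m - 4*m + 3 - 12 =m^2 - 9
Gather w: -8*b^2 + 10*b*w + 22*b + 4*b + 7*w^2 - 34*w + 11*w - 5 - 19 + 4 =-8*b^2 + 26*b + 7*w^2 + w*(10*b - 23) - 20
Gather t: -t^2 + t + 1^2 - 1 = -t^2 + t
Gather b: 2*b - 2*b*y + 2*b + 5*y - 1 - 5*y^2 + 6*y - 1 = b*(4 - 2*y) - 5*y^2 + 11*y - 2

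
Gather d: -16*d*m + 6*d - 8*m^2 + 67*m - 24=d*(6 - 16*m) - 8*m^2 + 67*m - 24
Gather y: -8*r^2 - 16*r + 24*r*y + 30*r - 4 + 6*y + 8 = -8*r^2 + 14*r + y*(24*r + 6) + 4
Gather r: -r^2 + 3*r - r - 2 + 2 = -r^2 + 2*r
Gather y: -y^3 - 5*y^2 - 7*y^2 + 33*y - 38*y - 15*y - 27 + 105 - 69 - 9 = -y^3 - 12*y^2 - 20*y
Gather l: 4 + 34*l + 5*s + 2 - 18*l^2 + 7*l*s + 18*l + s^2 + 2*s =-18*l^2 + l*(7*s + 52) + s^2 + 7*s + 6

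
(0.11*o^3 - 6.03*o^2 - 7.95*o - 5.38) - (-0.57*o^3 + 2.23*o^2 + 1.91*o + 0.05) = 0.68*o^3 - 8.26*o^2 - 9.86*o - 5.43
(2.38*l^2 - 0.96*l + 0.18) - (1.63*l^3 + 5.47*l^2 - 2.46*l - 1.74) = -1.63*l^3 - 3.09*l^2 + 1.5*l + 1.92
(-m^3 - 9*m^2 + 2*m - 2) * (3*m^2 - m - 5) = -3*m^5 - 26*m^4 + 20*m^3 + 37*m^2 - 8*m + 10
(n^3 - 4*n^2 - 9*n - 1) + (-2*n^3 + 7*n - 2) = -n^3 - 4*n^2 - 2*n - 3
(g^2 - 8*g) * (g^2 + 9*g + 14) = g^4 + g^3 - 58*g^2 - 112*g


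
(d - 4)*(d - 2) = d^2 - 6*d + 8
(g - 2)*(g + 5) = g^2 + 3*g - 10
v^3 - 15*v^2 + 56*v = v*(v - 8)*(v - 7)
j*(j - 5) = j^2 - 5*j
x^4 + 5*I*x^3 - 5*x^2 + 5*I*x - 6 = (x - I)*(x + I)*(x + 2*I)*(x + 3*I)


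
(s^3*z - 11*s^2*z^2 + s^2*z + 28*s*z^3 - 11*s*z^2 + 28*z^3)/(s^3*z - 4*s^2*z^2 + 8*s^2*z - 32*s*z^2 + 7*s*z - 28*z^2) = (s - 7*z)/(s + 7)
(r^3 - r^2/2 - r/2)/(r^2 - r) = r + 1/2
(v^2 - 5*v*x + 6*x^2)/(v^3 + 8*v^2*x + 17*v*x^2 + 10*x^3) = (v^2 - 5*v*x + 6*x^2)/(v^3 + 8*v^2*x + 17*v*x^2 + 10*x^3)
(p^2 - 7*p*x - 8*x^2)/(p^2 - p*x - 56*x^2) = (p + x)/(p + 7*x)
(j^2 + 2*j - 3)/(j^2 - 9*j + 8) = (j + 3)/(j - 8)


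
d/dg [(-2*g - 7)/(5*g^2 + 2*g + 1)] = 2*(5*g^2 + 35*g + 6)/(25*g^4 + 20*g^3 + 14*g^2 + 4*g + 1)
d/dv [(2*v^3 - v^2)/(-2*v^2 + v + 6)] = v*(-4*v^3 + 4*v^2 + 35*v - 12)/(4*v^4 - 4*v^3 - 23*v^2 + 12*v + 36)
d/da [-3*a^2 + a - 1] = 1 - 6*a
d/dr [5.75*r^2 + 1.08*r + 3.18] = 11.5*r + 1.08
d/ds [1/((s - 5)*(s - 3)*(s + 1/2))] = 4*(-3*s^2 + 15*s - 11)/(4*s^6 - 60*s^5 + 313*s^4 - 600*s^3 + 34*s^2 + 660*s + 225)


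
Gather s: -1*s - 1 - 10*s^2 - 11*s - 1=-10*s^2 - 12*s - 2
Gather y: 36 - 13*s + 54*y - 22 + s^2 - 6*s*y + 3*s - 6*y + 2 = s^2 - 10*s + y*(48 - 6*s) + 16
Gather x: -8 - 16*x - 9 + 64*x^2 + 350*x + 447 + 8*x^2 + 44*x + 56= 72*x^2 + 378*x + 486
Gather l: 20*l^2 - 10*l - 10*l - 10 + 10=20*l^2 - 20*l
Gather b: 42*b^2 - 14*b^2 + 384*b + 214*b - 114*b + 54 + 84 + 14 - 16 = 28*b^2 + 484*b + 136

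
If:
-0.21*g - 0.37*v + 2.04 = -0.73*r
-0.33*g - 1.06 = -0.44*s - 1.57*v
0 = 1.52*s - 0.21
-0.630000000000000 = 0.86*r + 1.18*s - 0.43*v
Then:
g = 6.46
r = 0.08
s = 0.14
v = 1.99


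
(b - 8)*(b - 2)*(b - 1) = b^3 - 11*b^2 + 26*b - 16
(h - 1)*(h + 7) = h^2 + 6*h - 7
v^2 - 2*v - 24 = (v - 6)*(v + 4)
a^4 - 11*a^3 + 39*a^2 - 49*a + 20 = (a - 5)*(a - 4)*(a - 1)^2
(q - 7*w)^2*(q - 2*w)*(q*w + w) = q^4*w - 16*q^3*w^2 + q^3*w + 77*q^2*w^3 - 16*q^2*w^2 - 98*q*w^4 + 77*q*w^3 - 98*w^4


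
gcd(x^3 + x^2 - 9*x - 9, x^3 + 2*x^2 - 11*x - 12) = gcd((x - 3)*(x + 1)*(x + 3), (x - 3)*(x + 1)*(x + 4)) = x^2 - 2*x - 3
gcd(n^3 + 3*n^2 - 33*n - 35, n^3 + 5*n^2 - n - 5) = n + 1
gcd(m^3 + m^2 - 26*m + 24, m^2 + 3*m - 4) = m - 1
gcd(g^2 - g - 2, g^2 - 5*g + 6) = g - 2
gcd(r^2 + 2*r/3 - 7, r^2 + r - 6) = r + 3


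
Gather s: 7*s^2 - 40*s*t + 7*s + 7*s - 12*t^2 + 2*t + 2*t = 7*s^2 + s*(14 - 40*t) - 12*t^2 + 4*t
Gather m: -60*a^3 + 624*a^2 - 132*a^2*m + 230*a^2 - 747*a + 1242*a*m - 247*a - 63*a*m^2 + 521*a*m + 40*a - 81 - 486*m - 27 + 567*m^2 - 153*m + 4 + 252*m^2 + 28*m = -60*a^3 + 854*a^2 - 954*a + m^2*(819 - 63*a) + m*(-132*a^2 + 1763*a - 611) - 104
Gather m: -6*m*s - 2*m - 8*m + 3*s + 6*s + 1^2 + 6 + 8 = m*(-6*s - 10) + 9*s + 15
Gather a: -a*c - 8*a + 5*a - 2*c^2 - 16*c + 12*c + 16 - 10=a*(-c - 3) - 2*c^2 - 4*c + 6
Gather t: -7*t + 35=35 - 7*t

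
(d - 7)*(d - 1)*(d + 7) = d^3 - d^2 - 49*d + 49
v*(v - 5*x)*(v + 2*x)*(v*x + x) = v^4*x - 3*v^3*x^2 + v^3*x - 10*v^2*x^3 - 3*v^2*x^2 - 10*v*x^3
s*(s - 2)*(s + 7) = s^3 + 5*s^2 - 14*s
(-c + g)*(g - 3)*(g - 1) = -c*g^2 + 4*c*g - 3*c + g^3 - 4*g^2 + 3*g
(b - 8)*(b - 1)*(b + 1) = b^3 - 8*b^2 - b + 8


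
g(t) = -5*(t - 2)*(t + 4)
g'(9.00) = -100.00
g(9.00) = -455.00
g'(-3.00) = 20.00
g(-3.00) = 25.00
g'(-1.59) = 5.90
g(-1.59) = 43.26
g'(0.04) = -10.40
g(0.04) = 39.59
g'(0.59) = -15.90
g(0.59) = 32.36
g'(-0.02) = -9.80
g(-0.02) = 40.20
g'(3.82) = -48.20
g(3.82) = -71.16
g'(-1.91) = 9.10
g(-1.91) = 40.86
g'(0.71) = -17.10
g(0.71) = 30.38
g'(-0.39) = -6.10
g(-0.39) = 43.14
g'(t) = -10*t - 10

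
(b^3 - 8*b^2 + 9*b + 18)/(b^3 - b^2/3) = 3*(b^3 - 8*b^2 + 9*b + 18)/(b^2*(3*b - 1))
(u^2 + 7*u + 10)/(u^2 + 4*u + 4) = (u + 5)/(u + 2)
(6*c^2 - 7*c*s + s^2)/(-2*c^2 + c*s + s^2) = (-6*c + s)/(2*c + s)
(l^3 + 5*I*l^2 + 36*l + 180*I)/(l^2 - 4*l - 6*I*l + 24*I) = (l^2 + 11*I*l - 30)/(l - 4)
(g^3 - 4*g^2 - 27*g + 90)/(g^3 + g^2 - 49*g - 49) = (g^3 - 4*g^2 - 27*g + 90)/(g^3 + g^2 - 49*g - 49)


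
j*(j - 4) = j^2 - 4*j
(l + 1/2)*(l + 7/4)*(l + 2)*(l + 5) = l^4 + 37*l^3/4 + 213*l^2/8 + 229*l/8 + 35/4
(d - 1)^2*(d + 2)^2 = d^4 + 2*d^3 - 3*d^2 - 4*d + 4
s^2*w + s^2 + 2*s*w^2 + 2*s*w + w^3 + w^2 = (s + w)^2*(w + 1)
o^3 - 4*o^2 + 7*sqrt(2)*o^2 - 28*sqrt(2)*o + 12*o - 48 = (o - 4)*(o + sqrt(2))*(o + 6*sqrt(2))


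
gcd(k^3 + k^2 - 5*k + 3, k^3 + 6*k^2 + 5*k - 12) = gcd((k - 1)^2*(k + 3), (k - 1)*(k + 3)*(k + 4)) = k^2 + 2*k - 3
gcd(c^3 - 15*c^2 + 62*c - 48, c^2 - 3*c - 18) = c - 6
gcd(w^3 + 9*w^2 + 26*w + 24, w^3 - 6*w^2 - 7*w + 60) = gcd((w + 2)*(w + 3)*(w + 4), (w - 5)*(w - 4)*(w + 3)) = w + 3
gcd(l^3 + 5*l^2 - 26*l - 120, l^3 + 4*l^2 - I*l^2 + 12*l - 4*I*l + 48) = l + 4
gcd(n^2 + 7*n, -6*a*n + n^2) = n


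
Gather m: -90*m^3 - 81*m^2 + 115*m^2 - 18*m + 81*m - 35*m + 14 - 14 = -90*m^3 + 34*m^2 + 28*m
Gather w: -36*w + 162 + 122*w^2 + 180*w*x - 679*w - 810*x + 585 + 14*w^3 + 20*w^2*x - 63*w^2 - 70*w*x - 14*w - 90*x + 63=14*w^3 + w^2*(20*x + 59) + w*(110*x - 729) - 900*x + 810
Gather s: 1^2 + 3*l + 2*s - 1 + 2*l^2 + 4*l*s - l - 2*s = 2*l^2 + 4*l*s + 2*l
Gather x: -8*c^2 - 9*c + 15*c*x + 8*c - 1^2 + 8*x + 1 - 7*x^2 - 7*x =-8*c^2 - c - 7*x^2 + x*(15*c + 1)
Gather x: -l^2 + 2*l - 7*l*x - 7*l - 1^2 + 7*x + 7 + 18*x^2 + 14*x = -l^2 - 5*l + 18*x^2 + x*(21 - 7*l) + 6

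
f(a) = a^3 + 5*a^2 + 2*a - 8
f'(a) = 3*a^2 + 10*a + 2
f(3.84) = 130.03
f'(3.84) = 84.64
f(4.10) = 153.17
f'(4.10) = 93.43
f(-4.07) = -0.73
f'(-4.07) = 10.99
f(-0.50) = -7.88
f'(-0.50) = -2.25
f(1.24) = 4.07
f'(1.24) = 19.01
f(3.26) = 86.30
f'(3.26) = 66.48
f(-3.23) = 4.01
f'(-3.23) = 1.00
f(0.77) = -3.04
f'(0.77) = 11.48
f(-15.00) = -2288.00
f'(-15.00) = 527.00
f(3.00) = 70.00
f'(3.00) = 59.00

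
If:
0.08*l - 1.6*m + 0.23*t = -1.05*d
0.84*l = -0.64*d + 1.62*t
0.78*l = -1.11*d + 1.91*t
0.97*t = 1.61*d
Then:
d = 0.00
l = 0.00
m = 0.00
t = 0.00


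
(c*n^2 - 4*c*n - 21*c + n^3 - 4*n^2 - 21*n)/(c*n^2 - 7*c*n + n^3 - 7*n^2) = (n + 3)/n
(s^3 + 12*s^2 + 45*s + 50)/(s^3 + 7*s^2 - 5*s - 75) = (s + 2)/(s - 3)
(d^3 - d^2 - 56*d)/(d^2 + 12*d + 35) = d*(d - 8)/(d + 5)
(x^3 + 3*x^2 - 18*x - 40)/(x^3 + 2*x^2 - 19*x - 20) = (x + 2)/(x + 1)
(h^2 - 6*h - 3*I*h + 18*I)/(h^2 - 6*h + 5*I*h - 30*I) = (h - 3*I)/(h + 5*I)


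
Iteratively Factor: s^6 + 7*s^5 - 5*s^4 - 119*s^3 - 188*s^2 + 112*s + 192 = (s + 4)*(s^5 + 3*s^4 - 17*s^3 - 51*s^2 + 16*s + 48) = (s + 1)*(s + 4)*(s^4 + 2*s^3 - 19*s^2 - 32*s + 48) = (s + 1)*(s + 3)*(s + 4)*(s^3 - s^2 - 16*s + 16) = (s + 1)*(s + 3)*(s + 4)^2*(s^2 - 5*s + 4) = (s - 4)*(s + 1)*(s + 3)*(s + 4)^2*(s - 1)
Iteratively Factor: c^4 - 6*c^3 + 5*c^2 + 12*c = (c + 1)*(c^3 - 7*c^2 + 12*c) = (c - 3)*(c + 1)*(c^2 - 4*c) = c*(c - 3)*(c + 1)*(c - 4)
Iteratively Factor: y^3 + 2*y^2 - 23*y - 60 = (y - 5)*(y^2 + 7*y + 12) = (y - 5)*(y + 4)*(y + 3)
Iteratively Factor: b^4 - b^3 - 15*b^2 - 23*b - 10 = (b - 5)*(b^3 + 4*b^2 + 5*b + 2) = (b - 5)*(b + 1)*(b^2 + 3*b + 2) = (b - 5)*(b + 1)^2*(b + 2)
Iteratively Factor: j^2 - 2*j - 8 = (j + 2)*(j - 4)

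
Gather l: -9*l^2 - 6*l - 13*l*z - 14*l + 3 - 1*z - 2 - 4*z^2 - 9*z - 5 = -9*l^2 + l*(-13*z - 20) - 4*z^2 - 10*z - 4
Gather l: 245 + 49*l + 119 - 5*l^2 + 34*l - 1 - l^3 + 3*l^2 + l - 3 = -l^3 - 2*l^2 + 84*l + 360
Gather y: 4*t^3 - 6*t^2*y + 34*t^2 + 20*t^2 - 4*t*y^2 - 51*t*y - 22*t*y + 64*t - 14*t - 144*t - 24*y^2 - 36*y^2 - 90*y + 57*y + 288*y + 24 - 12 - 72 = 4*t^3 + 54*t^2 - 94*t + y^2*(-4*t - 60) + y*(-6*t^2 - 73*t + 255) - 60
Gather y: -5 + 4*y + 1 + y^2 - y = y^2 + 3*y - 4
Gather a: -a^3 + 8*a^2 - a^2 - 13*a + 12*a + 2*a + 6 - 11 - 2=-a^3 + 7*a^2 + a - 7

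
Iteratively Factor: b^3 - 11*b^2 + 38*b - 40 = (b - 4)*(b^2 - 7*b + 10) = (b - 4)*(b - 2)*(b - 5)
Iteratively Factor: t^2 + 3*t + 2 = (t + 1)*(t + 2)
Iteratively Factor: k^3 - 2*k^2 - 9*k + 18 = (k - 2)*(k^2 - 9) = (k - 2)*(k + 3)*(k - 3)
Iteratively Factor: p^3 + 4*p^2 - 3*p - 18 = (p - 2)*(p^2 + 6*p + 9) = (p - 2)*(p + 3)*(p + 3)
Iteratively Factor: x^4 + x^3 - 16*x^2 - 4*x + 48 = (x + 4)*(x^3 - 3*x^2 - 4*x + 12) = (x - 3)*(x + 4)*(x^2 - 4) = (x - 3)*(x + 2)*(x + 4)*(x - 2)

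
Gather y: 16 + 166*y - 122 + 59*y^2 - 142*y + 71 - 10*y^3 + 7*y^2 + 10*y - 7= -10*y^3 + 66*y^2 + 34*y - 42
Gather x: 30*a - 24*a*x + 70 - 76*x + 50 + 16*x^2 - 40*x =30*a + 16*x^2 + x*(-24*a - 116) + 120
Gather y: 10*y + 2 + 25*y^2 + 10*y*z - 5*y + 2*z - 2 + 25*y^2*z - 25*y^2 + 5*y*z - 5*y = 25*y^2*z + 15*y*z + 2*z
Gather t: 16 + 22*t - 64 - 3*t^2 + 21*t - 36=-3*t^2 + 43*t - 84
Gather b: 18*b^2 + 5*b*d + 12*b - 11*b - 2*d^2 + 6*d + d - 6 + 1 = 18*b^2 + b*(5*d + 1) - 2*d^2 + 7*d - 5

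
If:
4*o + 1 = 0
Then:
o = -1/4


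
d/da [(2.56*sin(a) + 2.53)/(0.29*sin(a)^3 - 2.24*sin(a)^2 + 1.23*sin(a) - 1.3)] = (-1.4848*sin(a)^3 + 3.5333*sin(a)^2 + 11.3344*sin(a) - 6.4399)*cos(a)/(0.0841*sin(a)^6 - 1.2992*sin(a)^5 + 5.731*sin(a)^4 - 6.2644*sin(a)^3 + 7.3369*sin(a)^2 - 3.198*sin(a) + 1.69)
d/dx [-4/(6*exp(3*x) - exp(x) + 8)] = (72*exp(2*x) - 4)*exp(x)/(6*exp(3*x) - exp(x) + 8)^2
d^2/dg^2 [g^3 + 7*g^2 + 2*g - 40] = 6*g + 14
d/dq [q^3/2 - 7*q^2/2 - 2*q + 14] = 3*q^2/2 - 7*q - 2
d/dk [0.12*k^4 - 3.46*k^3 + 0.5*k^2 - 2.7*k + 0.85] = 0.48*k^3 - 10.38*k^2 + 1.0*k - 2.7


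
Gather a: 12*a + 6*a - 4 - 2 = 18*a - 6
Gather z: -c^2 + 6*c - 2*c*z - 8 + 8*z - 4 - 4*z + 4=-c^2 + 6*c + z*(4 - 2*c) - 8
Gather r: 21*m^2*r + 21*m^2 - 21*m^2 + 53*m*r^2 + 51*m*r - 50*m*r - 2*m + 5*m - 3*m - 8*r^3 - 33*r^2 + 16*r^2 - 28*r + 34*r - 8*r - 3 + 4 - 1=-8*r^3 + r^2*(53*m - 17) + r*(21*m^2 + m - 2)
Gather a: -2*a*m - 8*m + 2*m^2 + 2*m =-2*a*m + 2*m^2 - 6*m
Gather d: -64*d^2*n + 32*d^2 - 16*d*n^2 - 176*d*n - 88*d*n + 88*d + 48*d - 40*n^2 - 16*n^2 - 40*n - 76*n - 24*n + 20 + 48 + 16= d^2*(32 - 64*n) + d*(-16*n^2 - 264*n + 136) - 56*n^2 - 140*n + 84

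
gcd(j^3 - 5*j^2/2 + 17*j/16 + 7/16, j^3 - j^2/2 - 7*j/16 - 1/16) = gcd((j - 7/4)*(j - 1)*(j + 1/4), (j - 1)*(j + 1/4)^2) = j^2 - 3*j/4 - 1/4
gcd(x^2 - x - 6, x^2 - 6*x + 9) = x - 3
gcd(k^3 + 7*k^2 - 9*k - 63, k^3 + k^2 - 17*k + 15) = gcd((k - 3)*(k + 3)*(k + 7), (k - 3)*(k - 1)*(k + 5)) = k - 3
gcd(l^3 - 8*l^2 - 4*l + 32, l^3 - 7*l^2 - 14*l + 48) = l^2 - 10*l + 16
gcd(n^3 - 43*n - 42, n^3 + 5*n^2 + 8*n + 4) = n + 1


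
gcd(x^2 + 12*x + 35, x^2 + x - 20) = x + 5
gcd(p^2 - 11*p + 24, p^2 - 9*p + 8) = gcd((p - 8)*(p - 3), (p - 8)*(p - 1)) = p - 8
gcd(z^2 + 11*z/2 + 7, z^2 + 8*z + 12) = z + 2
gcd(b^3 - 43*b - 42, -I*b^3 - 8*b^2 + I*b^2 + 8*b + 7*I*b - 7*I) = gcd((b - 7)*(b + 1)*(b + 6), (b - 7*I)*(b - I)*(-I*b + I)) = 1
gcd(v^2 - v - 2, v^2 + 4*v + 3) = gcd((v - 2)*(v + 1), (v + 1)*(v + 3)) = v + 1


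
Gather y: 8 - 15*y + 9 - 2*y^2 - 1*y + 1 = -2*y^2 - 16*y + 18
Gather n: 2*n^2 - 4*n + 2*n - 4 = 2*n^2 - 2*n - 4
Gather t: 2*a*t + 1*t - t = 2*a*t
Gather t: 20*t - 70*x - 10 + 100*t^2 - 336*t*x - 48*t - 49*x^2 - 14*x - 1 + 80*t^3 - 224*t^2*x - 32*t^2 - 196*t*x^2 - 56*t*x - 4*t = 80*t^3 + t^2*(68 - 224*x) + t*(-196*x^2 - 392*x - 32) - 49*x^2 - 84*x - 11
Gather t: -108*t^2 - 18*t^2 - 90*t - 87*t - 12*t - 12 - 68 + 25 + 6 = -126*t^2 - 189*t - 49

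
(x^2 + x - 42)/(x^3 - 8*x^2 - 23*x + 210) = (x + 7)/(x^2 - 2*x - 35)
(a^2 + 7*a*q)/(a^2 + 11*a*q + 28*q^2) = a/(a + 4*q)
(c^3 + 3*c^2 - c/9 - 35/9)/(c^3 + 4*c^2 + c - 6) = (c^2 + 4*c + 35/9)/(c^2 + 5*c + 6)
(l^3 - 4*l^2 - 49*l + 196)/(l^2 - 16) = (l^2 - 49)/(l + 4)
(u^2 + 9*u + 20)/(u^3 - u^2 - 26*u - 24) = (u + 5)/(u^2 - 5*u - 6)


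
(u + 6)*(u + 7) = u^2 + 13*u + 42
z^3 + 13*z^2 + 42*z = z*(z + 6)*(z + 7)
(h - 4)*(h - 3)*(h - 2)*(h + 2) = h^4 - 7*h^3 + 8*h^2 + 28*h - 48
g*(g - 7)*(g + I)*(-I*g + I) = -I*g^4 + g^3 + 8*I*g^3 - 8*g^2 - 7*I*g^2 + 7*g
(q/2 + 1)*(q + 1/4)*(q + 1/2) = q^3/2 + 11*q^2/8 + 13*q/16 + 1/8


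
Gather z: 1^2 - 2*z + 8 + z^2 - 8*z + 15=z^2 - 10*z + 24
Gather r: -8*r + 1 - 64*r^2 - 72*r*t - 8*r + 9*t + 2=-64*r^2 + r*(-72*t - 16) + 9*t + 3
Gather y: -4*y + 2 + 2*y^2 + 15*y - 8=2*y^2 + 11*y - 6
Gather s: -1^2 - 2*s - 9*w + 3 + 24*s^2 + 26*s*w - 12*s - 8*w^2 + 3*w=24*s^2 + s*(26*w - 14) - 8*w^2 - 6*w + 2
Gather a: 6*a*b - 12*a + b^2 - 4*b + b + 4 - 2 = a*(6*b - 12) + b^2 - 3*b + 2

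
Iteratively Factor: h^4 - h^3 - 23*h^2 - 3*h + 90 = (h + 3)*(h^3 - 4*h^2 - 11*h + 30) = (h - 2)*(h + 3)*(h^2 - 2*h - 15) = (h - 2)*(h + 3)^2*(h - 5)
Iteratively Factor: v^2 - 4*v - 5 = (v - 5)*(v + 1)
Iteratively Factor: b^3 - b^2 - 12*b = (b - 4)*(b^2 + 3*b) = b*(b - 4)*(b + 3)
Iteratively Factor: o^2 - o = (o - 1)*(o)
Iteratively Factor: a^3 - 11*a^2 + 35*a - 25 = (a - 5)*(a^2 - 6*a + 5) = (a - 5)^2*(a - 1)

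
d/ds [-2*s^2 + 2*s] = 2 - 4*s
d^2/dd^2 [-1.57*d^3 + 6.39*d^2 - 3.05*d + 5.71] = 12.78 - 9.42*d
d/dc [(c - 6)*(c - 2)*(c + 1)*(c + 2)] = 4*c^3 - 15*c^2 - 20*c + 20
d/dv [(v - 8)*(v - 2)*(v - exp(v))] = (1 - exp(v))*(v - 8)*(v - 2) + (v - 8)*(v - exp(v)) + (v - 2)*(v - exp(v))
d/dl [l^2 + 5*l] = 2*l + 5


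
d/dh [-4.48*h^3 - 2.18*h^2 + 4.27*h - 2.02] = -13.44*h^2 - 4.36*h + 4.27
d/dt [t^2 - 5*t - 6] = 2*t - 5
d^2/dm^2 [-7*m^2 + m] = -14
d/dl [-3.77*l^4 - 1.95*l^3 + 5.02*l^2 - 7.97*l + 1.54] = -15.08*l^3 - 5.85*l^2 + 10.04*l - 7.97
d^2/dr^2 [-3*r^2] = -6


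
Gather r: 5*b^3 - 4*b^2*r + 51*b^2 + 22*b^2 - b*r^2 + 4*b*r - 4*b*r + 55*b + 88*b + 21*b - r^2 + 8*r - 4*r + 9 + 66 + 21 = 5*b^3 + 73*b^2 + 164*b + r^2*(-b - 1) + r*(4 - 4*b^2) + 96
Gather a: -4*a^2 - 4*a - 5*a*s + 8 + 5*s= -4*a^2 + a*(-5*s - 4) + 5*s + 8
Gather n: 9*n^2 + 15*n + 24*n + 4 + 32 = 9*n^2 + 39*n + 36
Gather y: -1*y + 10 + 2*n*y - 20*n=-20*n + y*(2*n - 1) + 10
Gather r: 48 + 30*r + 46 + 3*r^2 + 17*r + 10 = 3*r^2 + 47*r + 104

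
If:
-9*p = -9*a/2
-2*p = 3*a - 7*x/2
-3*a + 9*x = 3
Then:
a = 7/17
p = 7/34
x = 8/17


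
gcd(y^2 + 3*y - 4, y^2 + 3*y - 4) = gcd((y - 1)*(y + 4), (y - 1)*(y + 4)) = y^2 + 3*y - 4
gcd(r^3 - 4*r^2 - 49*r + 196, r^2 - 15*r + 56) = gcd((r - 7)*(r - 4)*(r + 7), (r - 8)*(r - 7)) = r - 7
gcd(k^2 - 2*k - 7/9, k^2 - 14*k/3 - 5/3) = k + 1/3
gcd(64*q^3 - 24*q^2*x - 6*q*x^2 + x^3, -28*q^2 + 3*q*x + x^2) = 1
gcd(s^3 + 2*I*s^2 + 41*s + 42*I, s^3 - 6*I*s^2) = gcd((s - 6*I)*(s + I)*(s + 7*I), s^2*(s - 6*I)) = s - 6*I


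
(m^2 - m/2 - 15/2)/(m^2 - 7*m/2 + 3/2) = (2*m + 5)/(2*m - 1)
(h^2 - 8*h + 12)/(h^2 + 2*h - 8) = (h - 6)/(h + 4)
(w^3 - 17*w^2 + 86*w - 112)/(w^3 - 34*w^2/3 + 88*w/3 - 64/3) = 3*(w - 7)/(3*w - 4)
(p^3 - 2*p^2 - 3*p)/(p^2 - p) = (p^2 - 2*p - 3)/(p - 1)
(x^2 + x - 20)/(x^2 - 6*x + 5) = (x^2 + x - 20)/(x^2 - 6*x + 5)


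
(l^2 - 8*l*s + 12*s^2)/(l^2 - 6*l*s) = (l - 2*s)/l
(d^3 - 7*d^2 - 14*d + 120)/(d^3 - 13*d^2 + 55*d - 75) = (d^2 - 2*d - 24)/(d^2 - 8*d + 15)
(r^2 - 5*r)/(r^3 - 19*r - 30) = r/(r^2 + 5*r + 6)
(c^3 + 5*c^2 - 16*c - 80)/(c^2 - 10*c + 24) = (c^2 + 9*c + 20)/(c - 6)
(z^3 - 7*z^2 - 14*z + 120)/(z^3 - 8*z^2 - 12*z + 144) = (z - 5)/(z - 6)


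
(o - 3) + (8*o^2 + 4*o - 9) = 8*o^2 + 5*o - 12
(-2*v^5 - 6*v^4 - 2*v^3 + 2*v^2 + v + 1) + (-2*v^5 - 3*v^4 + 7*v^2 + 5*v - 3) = -4*v^5 - 9*v^4 - 2*v^3 + 9*v^2 + 6*v - 2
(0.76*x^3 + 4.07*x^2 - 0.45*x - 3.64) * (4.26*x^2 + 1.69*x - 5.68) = 3.2376*x^5 + 18.6226*x^4 + 0.644500000000001*x^3 - 39.3845*x^2 - 3.5956*x + 20.6752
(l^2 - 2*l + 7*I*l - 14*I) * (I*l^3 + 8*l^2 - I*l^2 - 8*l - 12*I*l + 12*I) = I*l^5 + l^4 - 3*I*l^4 - 3*l^3 + 46*I*l^3 + 86*l^2 - 132*I*l^2 - 252*l + 88*I*l + 168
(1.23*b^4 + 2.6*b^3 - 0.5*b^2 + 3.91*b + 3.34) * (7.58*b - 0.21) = 9.3234*b^5 + 19.4497*b^4 - 4.336*b^3 + 29.7428*b^2 + 24.4961*b - 0.7014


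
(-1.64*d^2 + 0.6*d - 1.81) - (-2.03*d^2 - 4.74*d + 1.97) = 0.39*d^2 + 5.34*d - 3.78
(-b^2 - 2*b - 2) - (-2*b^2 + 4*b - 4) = b^2 - 6*b + 2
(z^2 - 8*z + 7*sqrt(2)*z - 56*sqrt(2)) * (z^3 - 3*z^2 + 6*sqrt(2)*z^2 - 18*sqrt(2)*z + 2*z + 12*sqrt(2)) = z^5 - 11*z^4 + 13*sqrt(2)*z^4 - 143*sqrt(2)*z^3 + 110*z^3 - 940*z^2 + 338*sqrt(2)*z^2 - 208*sqrt(2)*z + 2184*z - 1344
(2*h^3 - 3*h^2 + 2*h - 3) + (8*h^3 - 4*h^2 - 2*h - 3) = 10*h^3 - 7*h^2 - 6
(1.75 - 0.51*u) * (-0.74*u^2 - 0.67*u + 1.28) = 0.3774*u^3 - 0.9533*u^2 - 1.8253*u + 2.24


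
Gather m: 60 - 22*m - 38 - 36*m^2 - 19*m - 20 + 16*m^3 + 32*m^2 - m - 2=16*m^3 - 4*m^2 - 42*m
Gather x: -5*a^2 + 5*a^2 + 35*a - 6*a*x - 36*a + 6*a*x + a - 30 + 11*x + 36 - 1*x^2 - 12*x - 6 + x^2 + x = 0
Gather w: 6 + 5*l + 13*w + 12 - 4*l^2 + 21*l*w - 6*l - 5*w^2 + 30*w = -4*l^2 - l - 5*w^2 + w*(21*l + 43) + 18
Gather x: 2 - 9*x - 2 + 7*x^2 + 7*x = 7*x^2 - 2*x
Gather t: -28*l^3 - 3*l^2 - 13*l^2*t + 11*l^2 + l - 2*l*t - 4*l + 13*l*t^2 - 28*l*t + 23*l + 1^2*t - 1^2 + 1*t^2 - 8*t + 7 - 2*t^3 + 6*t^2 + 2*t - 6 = -28*l^3 + 8*l^2 + 20*l - 2*t^3 + t^2*(13*l + 7) + t*(-13*l^2 - 30*l - 5)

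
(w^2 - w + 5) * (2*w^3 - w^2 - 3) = 2*w^5 - 3*w^4 + 11*w^3 - 8*w^2 + 3*w - 15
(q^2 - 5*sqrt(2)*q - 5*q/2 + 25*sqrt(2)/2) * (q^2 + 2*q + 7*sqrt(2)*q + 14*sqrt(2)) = q^4 - q^3/2 + 2*sqrt(2)*q^3 - 75*q^2 - sqrt(2)*q^2 - 10*sqrt(2)*q + 35*q + 350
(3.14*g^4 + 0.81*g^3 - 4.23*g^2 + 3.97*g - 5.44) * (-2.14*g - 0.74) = -6.7196*g^5 - 4.057*g^4 + 8.4528*g^3 - 5.3656*g^2 + 8.7038*g + 4.0256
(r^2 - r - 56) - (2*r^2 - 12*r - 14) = -r^2 + 11*r - 42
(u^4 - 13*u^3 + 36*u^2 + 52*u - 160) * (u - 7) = u^5 - 20*u^4 + 127*u^3 - 200*u^2 - 524*u + 1120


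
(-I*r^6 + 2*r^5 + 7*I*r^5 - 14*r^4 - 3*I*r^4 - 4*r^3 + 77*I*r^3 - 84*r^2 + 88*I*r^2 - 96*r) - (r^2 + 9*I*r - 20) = -I*r^6 + 2*r^5 + 7*I*r^5 - 14*r^4 - 3*I*r^4 - 4*r^3 + 77*I*r^3 - 85*r^2 + 88*I*r^2 - 96*r - 9*I*r + 20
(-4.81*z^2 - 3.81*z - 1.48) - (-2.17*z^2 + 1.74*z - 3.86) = -2.64*z^2 - 5.55*z + 2.38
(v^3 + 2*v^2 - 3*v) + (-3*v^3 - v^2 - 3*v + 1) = -2*v^3 + v^2 - 6*v + 1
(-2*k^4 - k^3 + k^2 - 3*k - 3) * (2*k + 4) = -4*k^5 - 10*k^4 - 2*k^3 - 2*k^2 - 18*k - 12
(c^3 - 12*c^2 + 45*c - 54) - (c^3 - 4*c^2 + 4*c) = -8*c^2 + 41*c - 54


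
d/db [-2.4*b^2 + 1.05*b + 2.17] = 1.05 - 4.8*b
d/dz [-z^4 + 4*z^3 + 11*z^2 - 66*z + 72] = -4*z^3 + 12*z^2 + 22*z - 66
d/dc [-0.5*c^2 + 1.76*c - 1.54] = 1.76 - 1.0*c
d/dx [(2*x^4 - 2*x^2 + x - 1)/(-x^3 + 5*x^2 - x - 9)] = ((3*x^2 - 10*x + 1)*(2*x^4 - 2*x^2 + x - 1) + (-8*x^3 + 4*x - 1)*(x^3 - 5*x^2 + x + 9))/(x^3 - 5*x^2 + x + 9)^2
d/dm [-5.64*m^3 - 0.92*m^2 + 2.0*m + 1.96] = -16.92*m^2 - 1.84*m + 2.0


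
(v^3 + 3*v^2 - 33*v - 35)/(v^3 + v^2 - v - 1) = (v^2 + 2*v - 35)/(v^2 - 1)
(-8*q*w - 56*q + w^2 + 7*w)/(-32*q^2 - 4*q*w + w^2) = (w + 7)/(4*q + w)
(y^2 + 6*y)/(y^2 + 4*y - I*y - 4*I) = y*(y + 6)/(y^2 + y*(4 - I) - 4*I)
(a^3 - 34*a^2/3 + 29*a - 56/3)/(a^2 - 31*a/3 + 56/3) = a - 1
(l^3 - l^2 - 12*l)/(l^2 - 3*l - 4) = l*(l + 3)/(l + 1)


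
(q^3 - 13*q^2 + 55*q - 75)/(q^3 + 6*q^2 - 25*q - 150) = (q^2 - 8*q + 15)/(q^2 + 11*q + 30)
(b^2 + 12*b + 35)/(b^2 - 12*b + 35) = (b^2 + 12*b + 35)/(b^2 - 12*b + 35)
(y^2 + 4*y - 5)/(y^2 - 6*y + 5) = (y + 5)/(y - 5)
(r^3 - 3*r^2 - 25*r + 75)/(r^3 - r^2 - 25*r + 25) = (r - 3)/(r - 1)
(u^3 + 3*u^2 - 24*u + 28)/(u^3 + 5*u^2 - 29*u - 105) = (u^2 - 4*u + 4)/(u^2 - 2*u - 15)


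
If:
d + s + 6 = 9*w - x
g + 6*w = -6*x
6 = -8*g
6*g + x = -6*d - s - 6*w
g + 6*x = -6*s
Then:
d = 7/160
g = -3/4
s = 329/480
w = 329/480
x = -269/480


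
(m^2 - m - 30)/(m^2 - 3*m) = (m^2 - m - 30)/(m*(m - 3))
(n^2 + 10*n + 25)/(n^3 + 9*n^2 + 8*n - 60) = (n + 5)/(n^2 + 4*n - 12)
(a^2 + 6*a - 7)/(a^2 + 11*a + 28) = (a - 1)/(a + 4)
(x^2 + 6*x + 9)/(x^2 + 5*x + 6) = (x + 3)/(x + 2)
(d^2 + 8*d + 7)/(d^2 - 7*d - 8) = (d + 7)/(d - 8)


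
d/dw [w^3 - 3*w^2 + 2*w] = 3*w^2 - 6*w + 2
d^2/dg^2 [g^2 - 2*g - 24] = 2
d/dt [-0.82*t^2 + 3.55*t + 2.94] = 3.55 - 1.64*t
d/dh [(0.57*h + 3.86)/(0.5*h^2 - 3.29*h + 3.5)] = (-0.285*h^2 - 3.86*h + 14.6944)/(0.25*h^4 - 3.29*h^3 + 14.3241*h^2 - 23.03*h + 12.25)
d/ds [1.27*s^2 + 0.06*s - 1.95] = 2.54*s + 0.06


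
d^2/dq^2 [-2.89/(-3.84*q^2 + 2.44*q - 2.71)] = (-85.229568*q^2 + 54.156288*q + 2.89*(7.68*q - 2.44)*(15.36*q - 4.88) - 60.148992)/(3.84*q^2 - 2.44*q + 2.71)^3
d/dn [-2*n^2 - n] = -4*n - 1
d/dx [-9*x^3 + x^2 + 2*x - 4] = -27*x^2 + 2*x + 2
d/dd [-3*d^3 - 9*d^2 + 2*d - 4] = -9*d^2 - 18*d + 2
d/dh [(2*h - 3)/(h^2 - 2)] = 2*(-h^2 + 3*h - 2)/(h^4 - 4*h^2 + 4)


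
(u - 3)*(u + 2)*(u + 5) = u^3 + 4*u^2 - 11*u - 30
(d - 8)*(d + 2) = d^2 - 6*d - 16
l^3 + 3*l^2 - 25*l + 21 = (l - 3)*(l - 1)*(l + 7)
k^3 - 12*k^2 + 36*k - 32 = (k - 8)*(k - 2)^2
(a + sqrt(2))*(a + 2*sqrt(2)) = a^2 + 3*sqrt(2)*a + 4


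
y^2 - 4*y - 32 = (y - 8)*(y + 4)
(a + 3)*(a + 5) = a^2 + 8*a + 15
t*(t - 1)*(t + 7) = t^3 + 6*t^2 - 7*t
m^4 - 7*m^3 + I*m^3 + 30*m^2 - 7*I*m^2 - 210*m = m*(m - 7)*(m - 5*I)*(m + 6*I)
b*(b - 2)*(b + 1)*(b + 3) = b^4 + 2*b^3 - 5*b^2 - 6*b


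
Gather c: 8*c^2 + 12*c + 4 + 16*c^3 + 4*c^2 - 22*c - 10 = 16*c^3 + 12*c^2 - 10*c - 6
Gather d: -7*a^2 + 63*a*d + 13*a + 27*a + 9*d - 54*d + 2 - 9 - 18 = -7*a^2 + 40*a + d*(63*a - 45) - 25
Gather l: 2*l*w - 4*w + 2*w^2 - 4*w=2*l*w + 2*w^2 - 8*w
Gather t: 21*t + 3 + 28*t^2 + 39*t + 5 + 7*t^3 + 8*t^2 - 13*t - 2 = 7*t^3 + 36*t^2 + 47*t + 6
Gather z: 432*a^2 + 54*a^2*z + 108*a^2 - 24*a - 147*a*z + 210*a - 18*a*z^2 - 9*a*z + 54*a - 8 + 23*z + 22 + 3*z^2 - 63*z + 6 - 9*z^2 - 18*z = 540*a^2 + 240*a + z^2*(-18*a - 6) + z*(54*a^2 - 156*a - 58) + 20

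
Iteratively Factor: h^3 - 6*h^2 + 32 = (h - 4)*(h^2 - 2*h - 8) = (h - 4)^2*(h + 2)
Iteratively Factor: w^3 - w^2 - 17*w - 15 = (w + 1)*(w^2 - 2*w - 15) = (w + 1)*(w + 3)*(w - 5)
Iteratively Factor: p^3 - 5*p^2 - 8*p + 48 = (p - 4)*(p^2 - p - 12) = (p - 4)^2*(p + 3)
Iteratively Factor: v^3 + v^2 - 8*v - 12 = (v + 2)*(v^2 - v - 6) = (v + 2)^2*(v - 3)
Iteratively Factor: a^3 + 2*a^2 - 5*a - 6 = (a + 1)*(a^2 + a - 6) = (a + 1)*(a + 3)*(a - 2)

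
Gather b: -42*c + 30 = 30 - 42*c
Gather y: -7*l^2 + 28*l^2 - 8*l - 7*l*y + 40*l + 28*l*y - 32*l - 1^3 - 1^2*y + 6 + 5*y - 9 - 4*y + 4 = 21*l^2 + 21*l*y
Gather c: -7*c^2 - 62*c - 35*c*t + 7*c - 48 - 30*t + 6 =-7*c^2 + c*(-35*t - 55) - 30*t - 42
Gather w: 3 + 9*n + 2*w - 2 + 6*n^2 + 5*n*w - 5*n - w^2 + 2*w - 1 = 6*n^2 + 4*n - w^2 + w*(5*n + 4)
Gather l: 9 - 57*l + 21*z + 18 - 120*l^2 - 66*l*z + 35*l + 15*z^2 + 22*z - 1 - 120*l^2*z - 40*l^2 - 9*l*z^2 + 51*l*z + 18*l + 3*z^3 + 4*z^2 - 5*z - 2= l^2*(-120*z - 160) + l*(-9*z^2 - 15*z - 4) + 3*z^3 + 19*z^2 + 38*z + 24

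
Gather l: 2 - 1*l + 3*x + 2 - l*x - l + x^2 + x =l*(-x - 2) + x^2 + 4*x + 4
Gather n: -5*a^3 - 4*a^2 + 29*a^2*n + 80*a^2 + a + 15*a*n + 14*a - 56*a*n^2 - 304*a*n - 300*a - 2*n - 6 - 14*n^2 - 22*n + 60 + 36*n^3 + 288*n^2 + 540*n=-5*a^3 + 76*a^2 - 285*a + 36*n^3 + n^2*(274 - 56*a) + n*(29*a^2 - 289*a + 516) + 54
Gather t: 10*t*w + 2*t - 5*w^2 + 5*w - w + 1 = t*(10*w + 2) - 5*w^2 + 4*w + 1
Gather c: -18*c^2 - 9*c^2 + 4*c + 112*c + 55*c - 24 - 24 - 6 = -27*c^2 + 171*c - 54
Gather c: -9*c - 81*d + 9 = -9*c - 81*d + 9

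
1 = 1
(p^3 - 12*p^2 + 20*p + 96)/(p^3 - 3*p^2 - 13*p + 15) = (p^3 - 12*p^2 + 20*p + 96)/(p^3 - 3*p^2 - 13*p + 15)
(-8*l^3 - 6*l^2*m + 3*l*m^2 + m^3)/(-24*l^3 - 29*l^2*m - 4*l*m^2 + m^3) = (8*l^2 - 2*l*m - m^2)/(24*l^2 + 5*l*m - m^2)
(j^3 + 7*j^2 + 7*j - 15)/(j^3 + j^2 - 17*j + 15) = (j + 3)/(j - 3)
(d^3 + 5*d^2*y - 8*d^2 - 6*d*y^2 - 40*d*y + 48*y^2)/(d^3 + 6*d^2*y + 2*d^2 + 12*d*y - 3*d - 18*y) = (d^2 - d*y - 8*d + 8*y)/(d^2 + 2*d - 3)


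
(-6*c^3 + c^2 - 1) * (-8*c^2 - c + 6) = 48*c^5 - 2*c^4 - 37*c^3 + 14*c^2 + c - 6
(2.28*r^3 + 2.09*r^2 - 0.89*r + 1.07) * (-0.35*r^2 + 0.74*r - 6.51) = -0.798*r^5 + 0.9557*r^4 - 12.9847*r^3 - 14.639*r^2 + 6.5857*r - 6.9657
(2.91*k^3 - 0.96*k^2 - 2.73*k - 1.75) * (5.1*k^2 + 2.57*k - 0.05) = 14.841*k^5 + 2.5827*k^4 - 16.5357*k^3 - 15.8931*k^2 - 4.361*k + 0.0875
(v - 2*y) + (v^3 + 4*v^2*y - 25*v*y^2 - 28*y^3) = v^3 + 4*v^2*y - 25*v*y^2 + v - 28*y^3 - 2*y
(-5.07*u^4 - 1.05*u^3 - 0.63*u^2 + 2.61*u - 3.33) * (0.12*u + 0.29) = -0.6084*u^5 - 1.5963*u^4 - 0.3801*u^3 + 0.1305*u^2 + 0.3573*u - 0.9657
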